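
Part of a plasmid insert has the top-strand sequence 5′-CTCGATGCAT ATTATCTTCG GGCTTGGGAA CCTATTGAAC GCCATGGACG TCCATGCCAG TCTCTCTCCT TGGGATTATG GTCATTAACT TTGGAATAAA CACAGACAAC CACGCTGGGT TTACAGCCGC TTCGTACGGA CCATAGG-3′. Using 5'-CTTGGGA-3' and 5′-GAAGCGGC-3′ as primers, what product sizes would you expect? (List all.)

111 bp, 65 bp

The forward primer CTTGGGA matches the top strand at positions 23–29, 69–75.
The reverse primer's reverse complement is GCCGCTTC, matching at positions 126–133.
Each forward site pairs with the reverse site to give a product ending at position 133: sizes 111, 65 bp.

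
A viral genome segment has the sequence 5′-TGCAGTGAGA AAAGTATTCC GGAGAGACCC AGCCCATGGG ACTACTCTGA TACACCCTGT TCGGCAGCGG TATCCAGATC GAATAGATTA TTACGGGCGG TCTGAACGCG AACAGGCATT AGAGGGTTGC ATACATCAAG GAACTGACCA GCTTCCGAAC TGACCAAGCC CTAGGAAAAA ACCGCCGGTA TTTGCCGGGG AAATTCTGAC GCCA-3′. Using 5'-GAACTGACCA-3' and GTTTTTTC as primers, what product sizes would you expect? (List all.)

42 bp, 26 bp

The forward primer GAACTGACCA matches the top strand at positions 141–150, 157–166.
The reverse primer's reverse complement is GAAAAAAC, matching at positions 175–182.
Each forward site pairs with the reverse site to give a product ending at position 182: sizes 42, 26 bp.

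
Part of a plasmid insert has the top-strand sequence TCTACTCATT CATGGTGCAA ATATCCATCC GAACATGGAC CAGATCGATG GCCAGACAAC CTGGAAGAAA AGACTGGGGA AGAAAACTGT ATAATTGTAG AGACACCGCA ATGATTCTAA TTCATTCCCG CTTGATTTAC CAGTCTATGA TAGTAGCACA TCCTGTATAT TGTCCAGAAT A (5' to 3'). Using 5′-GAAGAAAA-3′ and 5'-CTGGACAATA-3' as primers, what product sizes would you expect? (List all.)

114 bp, 99 bp

The forward primer GAAGAAAA matches the top strand at positions 64–71, 79–86.
The reverse primer's reverse complement is TATTGTCCAG, matching at positions 168–177.
Each forward site pairs with the reverse site to give a product ending at position 177: sizes 114, 99 bp.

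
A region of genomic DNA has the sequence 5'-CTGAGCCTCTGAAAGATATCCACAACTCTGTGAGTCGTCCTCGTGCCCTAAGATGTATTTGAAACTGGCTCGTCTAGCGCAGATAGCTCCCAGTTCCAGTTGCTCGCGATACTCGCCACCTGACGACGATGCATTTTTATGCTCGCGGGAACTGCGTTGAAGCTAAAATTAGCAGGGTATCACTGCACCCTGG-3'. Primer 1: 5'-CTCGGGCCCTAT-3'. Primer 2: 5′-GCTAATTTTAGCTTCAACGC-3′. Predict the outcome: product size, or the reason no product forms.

Primer 1 (CTCGGGCCCTAT) does not match the top strand, and its reverse complement ATAGGGCCCGAG does not match either.
With no annealing site for primer 1, no amplification occurs.

No product — primer 1 has no binding site in the template.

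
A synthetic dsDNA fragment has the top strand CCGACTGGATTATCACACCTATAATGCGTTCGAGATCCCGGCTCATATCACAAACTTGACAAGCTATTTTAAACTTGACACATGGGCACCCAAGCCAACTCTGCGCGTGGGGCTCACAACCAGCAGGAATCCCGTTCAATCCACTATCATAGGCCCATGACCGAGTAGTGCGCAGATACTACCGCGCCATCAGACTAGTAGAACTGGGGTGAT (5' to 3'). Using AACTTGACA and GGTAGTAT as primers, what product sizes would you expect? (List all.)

The forward primer AACTTGACA matches the top strand at positions 53–61, 72–80.
The reverse primer's reverse complement is ATACTACC, matching at positions 176–183.
Each forward site pairs with the reverse site to give a product ending at position 183: sizes 131, 112 bp.

131 bp, 112 bp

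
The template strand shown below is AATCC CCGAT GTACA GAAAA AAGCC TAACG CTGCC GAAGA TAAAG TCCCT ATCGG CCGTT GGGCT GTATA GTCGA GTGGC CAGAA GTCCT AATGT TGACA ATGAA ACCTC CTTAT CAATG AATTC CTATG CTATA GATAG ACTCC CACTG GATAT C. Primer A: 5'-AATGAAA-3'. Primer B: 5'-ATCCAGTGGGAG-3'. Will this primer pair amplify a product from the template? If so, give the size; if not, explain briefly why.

Yes — a 54 bp product.

Primer A (AATGAAA) matches the top strand at positions 100–106; it acts as a forward primer.
Primer B's reverse complement is CTCCCACTGGAT, matching the top strand at positions 142–153; it acts as a reverse primer.
The 3' ends face each other across positions 100–153, giving a 54 bp product.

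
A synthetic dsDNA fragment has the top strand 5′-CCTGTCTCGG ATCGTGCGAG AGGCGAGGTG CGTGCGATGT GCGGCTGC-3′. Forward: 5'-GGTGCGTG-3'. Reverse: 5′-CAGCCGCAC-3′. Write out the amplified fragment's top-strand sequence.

5'-GGTGCGTGCGATGTGCGGCTG-3'

The forward primer matches the template at positions 27–34.
Taking the reverse complement of CAGCCGCAC gives GTGCGGCTG, found at positions 39–47 on the template; the primer anneals here to the top strand with its 3' end pointing upstream.
The product is the template from position 27 through 47 (21 bp).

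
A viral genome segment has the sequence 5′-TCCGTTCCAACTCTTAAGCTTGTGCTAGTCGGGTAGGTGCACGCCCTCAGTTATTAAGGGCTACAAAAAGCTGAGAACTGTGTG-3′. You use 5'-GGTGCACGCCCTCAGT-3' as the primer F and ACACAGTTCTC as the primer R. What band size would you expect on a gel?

48 bp

Forward primer GGTGCACGCCCTCAGT is found on the top strand at positions 36–51.
Reverse complement of the reverse primer: GAGAACTGTGT. This occurs on the top strand at positions 73–83.
The product runs from position 36 to position 83, so its length is 83 − 36 + 1 = 48 bp.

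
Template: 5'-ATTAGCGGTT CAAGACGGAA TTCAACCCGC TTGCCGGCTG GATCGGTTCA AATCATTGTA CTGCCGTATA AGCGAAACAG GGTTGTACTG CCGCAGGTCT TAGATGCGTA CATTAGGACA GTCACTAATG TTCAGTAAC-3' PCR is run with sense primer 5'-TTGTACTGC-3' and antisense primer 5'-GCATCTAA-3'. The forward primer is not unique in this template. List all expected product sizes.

52 bp, 25 bp

The forward primer TTGTACTGC matches the top strand at positions 56–64, 83–91.
The reverse primer's reverse complement is TTAGATGC, matching at positions 100–107.
Each forward site pairs with the reverse site to give a product ending at position 107: sizes 52, 25 bp.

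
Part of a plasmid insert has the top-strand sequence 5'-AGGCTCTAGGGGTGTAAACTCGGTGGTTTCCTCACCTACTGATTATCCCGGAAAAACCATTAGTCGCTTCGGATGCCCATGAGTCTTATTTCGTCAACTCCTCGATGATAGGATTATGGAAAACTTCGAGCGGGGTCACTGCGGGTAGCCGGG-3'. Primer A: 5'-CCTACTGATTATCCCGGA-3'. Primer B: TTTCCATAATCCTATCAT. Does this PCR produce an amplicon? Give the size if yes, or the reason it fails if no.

Primer A (CCTACTGATTATCCCGGA) matches the top strand at positions 35–52; it acts as a forward primer.
Primer B's reverse complement is ATGATAGGATTATGGAAA, matching the top strand at positions 105–122; it acts as a reverse primer.
The 3' ends face each other across positions 35–122, giving an 88 bp product.

Yes — an 88 bp product.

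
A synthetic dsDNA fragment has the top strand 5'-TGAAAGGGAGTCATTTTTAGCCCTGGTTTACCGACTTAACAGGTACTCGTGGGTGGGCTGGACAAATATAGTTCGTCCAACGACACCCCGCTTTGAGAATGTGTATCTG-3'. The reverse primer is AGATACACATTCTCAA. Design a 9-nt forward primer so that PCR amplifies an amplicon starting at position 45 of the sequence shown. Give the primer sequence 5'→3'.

5'-ACTCGTGGG-3'

The reverse primer's reverse complement TTGAGAATGTGTATCT matches the template at positions 93–108; the product starts at position 45.
The forward primer is identical to the top strand over positions 45–53: ACTCGTGGG.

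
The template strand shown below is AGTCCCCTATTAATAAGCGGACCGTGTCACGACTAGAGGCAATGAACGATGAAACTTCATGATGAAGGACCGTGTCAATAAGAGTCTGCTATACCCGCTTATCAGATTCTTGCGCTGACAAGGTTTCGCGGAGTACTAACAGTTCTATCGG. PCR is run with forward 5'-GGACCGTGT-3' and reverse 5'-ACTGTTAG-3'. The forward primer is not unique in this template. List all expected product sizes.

The forward primer GGACCGTGT matches the top strand at positions 19–27, 67–75.
The reverse primer's reverse complement is CTAACAGT, matching at positions 136–143.
Each forward site pairs with the reverse site to give a product ending at position 143: sizes 125, 77 bp.

125 bp, 77 bp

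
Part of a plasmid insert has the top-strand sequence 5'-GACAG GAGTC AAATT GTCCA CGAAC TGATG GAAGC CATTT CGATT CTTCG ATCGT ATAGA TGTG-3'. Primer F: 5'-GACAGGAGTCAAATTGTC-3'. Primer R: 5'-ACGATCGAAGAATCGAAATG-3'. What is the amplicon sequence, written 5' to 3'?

Forward primer GACAGGAGTCAAATTGTC is found on the top strand at positions 1–18.
The reverse primer's reverse complement is CATTTCGATTCTTCGATCGT, which matches the template at positions 36–55.
The product is the template from position 1 through 55 (55 bp).

5'-GACAGGAGTCAAATTGTCCACGAACTGATGGAAGCCATTTCGATTCTTCGATCGT-3'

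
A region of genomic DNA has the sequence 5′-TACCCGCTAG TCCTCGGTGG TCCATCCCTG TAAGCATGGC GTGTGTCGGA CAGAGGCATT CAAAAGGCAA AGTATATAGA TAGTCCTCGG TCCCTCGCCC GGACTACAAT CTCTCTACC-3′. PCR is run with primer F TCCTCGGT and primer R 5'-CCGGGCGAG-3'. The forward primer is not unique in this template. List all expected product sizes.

92 bp, 19 bp

The forward primer TCCTCGGT matches the top strand at positions 11–18, 84–91.
The reverse primer's reverse complement is CTCGCCCGG, matching at positions 94–102.
Each forward site pairs with the reverse site to give a product ending at position 102: sizes 92, 19 bp.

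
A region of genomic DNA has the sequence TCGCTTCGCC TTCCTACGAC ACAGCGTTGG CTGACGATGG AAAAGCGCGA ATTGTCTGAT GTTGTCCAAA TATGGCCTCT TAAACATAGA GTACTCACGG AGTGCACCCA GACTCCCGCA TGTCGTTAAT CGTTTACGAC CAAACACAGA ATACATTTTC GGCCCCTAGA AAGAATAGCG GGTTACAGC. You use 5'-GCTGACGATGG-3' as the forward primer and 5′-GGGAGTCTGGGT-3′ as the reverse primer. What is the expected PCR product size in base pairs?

The forward primer matches the template at positions 30–40.
The reverse primer's reverse complement is ACCCAGACTCCC, which matches the template at positions 106–117.
Amplicon spans positions 30–117: 88 bp.

88 bp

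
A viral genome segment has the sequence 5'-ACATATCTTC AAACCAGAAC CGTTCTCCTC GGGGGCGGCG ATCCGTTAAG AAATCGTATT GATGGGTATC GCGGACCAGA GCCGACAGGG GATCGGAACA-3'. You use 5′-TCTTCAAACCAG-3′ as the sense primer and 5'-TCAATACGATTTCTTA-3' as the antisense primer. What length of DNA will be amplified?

57 bp

The forward primer matches the template at positions 6–17.
The reverse primer's reverse complement is TAAGAAATCGTATTGA, which matches the template at positions 47–62.
Product length = (reverse-primer end) − (forward-primer start) + 1 = 62 − 6 + 1 = 57 bp.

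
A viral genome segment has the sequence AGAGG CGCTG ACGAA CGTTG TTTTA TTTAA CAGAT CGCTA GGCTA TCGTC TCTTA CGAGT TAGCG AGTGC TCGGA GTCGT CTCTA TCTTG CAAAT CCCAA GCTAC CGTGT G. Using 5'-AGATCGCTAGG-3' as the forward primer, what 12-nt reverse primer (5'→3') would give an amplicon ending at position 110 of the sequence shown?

5'-ACACGGTAGCTT-3'

The forward primer binds at positions 32–42; the product's 3' end on the top strand is position 110.
The reverse primer anneals to the top strand over positions 99–110, i.e. to AAGCTACCGTGT.
Its sequence written 5'→3' is the reverse complement: ACACGGTAGCTT.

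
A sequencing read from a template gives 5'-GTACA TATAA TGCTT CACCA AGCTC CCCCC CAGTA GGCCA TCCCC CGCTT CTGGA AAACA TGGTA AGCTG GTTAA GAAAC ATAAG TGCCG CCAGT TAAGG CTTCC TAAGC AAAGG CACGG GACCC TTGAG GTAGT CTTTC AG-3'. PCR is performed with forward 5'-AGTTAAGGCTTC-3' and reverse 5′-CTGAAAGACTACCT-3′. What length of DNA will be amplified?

Scanning the template, AGTTAAGGCTTC occurs at positions 93–104; this primer anneals to the bottom strand there with its 3' end pointing downstream.
Reverse complement of the reverse primer: AGGTAGTCTTTCAG. This occurs on the top strand at positions 129–142.
Amplicon spans positions 93–142: 50 bp.

50 bp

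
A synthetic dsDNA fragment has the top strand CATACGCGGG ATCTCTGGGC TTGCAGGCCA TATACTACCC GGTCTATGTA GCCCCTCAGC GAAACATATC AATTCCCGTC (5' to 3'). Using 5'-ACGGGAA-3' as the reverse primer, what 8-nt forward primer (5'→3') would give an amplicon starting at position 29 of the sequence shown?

5'-CATATACT-3'

The reverse primer's reverse complement TTCCCGT matches the template at positions 73–79; the product starts at position 29.
The forward primer is identical to the top strand over positions 29–36: CATATACT.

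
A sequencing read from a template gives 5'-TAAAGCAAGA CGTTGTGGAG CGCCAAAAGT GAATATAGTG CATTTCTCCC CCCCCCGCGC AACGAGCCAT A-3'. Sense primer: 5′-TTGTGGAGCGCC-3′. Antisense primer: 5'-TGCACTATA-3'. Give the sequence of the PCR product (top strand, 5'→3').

Scanning the template, TTGTGGAGCGCC occurs at positions 13–24; this primer anneals to the bottom strand there with its 3' end pointing downstream.
Reverse complement of the reverse primer: TATAGTGCA. This occurs on the top strand at positions 34–42.
The product is the template from position 13 through 42 (30 bp).

5'-TTGTGGAGCGCCAAAAGTGAATATAGTGCA-3'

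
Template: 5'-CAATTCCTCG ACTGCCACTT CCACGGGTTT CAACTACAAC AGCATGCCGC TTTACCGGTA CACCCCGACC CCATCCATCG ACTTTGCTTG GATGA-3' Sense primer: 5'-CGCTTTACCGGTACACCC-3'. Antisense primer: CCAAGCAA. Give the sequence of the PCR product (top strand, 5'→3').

5'-CGCTTTACCGGTACACCCCGACCCCATCCATCGACTTTGCTTGG-3'

The forward primer matches the template at positions 48–65.
Taking the reverse complement of CCAAGCAA gives TTGCTTGG, found at positions 84–91 on the template; the primer anneals here to the top strand with its 3' end pointing upstream.
The product is the template from position 48 through 91 (44 bp).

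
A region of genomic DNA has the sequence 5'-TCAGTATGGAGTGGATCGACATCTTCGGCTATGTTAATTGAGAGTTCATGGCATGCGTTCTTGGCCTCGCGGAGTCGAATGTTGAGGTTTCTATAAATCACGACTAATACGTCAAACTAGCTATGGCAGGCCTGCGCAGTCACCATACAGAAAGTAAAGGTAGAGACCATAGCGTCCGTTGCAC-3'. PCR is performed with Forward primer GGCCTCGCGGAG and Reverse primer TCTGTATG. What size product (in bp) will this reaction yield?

89 bp

Scanning the template, GGCCTCGCGGAG occurs at positions 63–74; this primer anneals to the bottom strand there with its 3' end pointing downstream.
The reverse primer's reverse complement is CATACAGA, which matches the template at positions 144–151.
The product runs from position 63 to position 151, so its length is 151 − 63 + 1 = 89 bp.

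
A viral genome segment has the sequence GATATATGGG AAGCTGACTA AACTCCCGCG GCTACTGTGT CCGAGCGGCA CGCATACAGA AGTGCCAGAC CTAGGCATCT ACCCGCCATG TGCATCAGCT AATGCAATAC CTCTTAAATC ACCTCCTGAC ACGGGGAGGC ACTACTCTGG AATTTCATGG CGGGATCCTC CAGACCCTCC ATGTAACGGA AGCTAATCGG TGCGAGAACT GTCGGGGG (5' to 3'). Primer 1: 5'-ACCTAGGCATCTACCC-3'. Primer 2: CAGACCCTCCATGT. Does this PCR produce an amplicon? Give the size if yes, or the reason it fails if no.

No product — both primers anneal to the same strand and extend in the same direction.

Primer 1 (ACCTAGGCATCTACCC) matches the top strand at positions 69–84 (3' end points downstream).
Primer 2 (CAGACCCTCCATGT) also matches the top strand directly, at positions 171–184 — its reverse complement ACATGGAGGGTCTG is not present.
Both primers anneal to the bottom strand with 3' ends pointing the same way, so neither can prime synthesis back toward the other.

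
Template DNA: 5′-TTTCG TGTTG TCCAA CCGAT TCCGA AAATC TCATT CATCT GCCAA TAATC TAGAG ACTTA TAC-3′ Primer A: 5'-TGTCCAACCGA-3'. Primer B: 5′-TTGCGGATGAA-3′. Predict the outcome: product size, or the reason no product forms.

Primer B (TTGCGGATGAA) does not match the top strand, and its reverse complement TTCATCCGCAA does not match either.
With no annealing site for primer B, no amplification occurs.

No product — primer B has no binding site in the template.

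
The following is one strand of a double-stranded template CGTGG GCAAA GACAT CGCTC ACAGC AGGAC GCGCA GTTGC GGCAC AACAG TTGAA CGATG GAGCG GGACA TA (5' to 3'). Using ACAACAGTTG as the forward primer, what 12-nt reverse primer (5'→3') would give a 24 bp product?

The forward primer binds at positions 44–53, so a 24 bp product ends at position 44 + 24 − 1 = 67.
The reverse primer anneals to the top strand over positions 56–67, i.e. to CGATGGAGCGGG.
Its sequence written 5'→3' is the reverse complement: CCCGCTCCATCG.

5'-CCCGCTCCATCG-3'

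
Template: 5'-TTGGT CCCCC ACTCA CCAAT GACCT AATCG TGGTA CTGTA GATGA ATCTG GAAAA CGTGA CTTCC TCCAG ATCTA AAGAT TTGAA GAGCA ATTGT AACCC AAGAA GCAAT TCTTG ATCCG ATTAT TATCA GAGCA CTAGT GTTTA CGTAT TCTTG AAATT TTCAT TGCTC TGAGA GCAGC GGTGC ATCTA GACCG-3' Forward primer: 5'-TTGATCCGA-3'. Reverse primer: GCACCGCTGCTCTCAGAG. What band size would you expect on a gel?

Scanning the template, TTGATCCGA occurs at positions 113–121; this primer anneals to the bottom strand there with its 3' end pointing downstream.
Taking the reverse complement of GCACCGCTGCTCTCAGAG gives CTCTGAGAGCAGCGGTGC, found at positions 168–185 on the template; the primer anneals here to the top strand with its 3' end pointing upstream.
Amplicon spans positions 113–185: 73 bp.

73 bp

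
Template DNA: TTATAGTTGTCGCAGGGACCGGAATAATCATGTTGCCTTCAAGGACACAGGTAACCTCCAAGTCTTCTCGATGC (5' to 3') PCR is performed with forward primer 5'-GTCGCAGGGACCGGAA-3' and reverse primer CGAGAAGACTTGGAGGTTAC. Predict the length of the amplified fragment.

62 bp

Scanning the template, GTCGCAGGGACCGGAA occurs at positions 9–24; this primer anneals to the bottom strand there with its 3' end pointing downstream.
Reverse complement of the reverse primer: GTAACCTCCAAGTCTTCTCG. This occurs on the top strand at positions 51–70.
Product length = (reverse-primer end) − (forward-primer start) + 1 = 70 − 9 + 1 = 62 bp.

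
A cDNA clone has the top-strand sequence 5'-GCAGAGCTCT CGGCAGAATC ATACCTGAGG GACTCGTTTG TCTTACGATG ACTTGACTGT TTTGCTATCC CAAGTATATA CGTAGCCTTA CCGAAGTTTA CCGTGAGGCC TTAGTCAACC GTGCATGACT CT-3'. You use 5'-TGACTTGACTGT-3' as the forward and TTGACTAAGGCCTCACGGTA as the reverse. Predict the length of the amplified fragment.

The forward primer matches the template at positions 49–60.
Taking the reverse complement of TTGACTAAGGCCTCACGGTA gives TACCGTGAGGCCTTAGTCAA, found at positions 99–118 on the template; the primer anneals here to the top strand with its 3' end pointing upstream.
Amplicon spans positions 49–118: 70 bp.

70 bp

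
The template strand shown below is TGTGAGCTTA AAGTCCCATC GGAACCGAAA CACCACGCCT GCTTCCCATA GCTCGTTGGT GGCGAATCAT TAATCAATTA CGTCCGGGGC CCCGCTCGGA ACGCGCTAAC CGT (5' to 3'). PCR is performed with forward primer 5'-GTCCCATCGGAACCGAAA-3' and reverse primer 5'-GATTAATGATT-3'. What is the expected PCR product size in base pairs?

63 bp

The forward primer matches the template at positions 13–30.
The reverse primer's reverse complement is AATCATTAATC, which matches the template at positions 65–75.
Product length = (reverse-primer end) − (forward-primer start) + 1 = 75 − 13 + 1 = 63 bp.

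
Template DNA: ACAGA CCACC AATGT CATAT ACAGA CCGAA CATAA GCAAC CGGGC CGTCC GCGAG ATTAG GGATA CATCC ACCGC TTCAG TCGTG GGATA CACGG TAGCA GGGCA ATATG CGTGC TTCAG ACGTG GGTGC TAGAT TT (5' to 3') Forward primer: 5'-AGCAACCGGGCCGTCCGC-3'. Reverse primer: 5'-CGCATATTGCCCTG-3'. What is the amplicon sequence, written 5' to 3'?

5'-AGCAACCGGGCCGTCCGCGAGATTAGGGATACATCCACCGCTTCAGTCGTGGGATACACGGTAGCAGGGCAATATGCG-3'

Forward primer AGCAACCGGGCCGTCCGC is found on the top strand at positions 35–52.
Taking the reverse complement of CGCATATTGCCCTG gives CAGGGCAATATGCG, found at positions 99–112 on the template; the primer anneals here to the top strand with its 3' end pointing upstream.
The product is the template from position 35 through 112 (78 bp).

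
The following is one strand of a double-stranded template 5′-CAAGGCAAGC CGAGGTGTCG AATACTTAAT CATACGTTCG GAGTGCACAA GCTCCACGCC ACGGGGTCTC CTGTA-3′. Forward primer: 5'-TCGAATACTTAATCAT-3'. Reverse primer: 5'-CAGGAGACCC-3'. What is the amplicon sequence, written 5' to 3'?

5'-TCGAATACTTAATCATACGTTCGGAGTGCACAAGCTCCACGCCACGGGGTCTCCTG-3'

Scanning the template, TCGAATACTTAATCAT occurs at positions 18–33; this primer anneals to the bottom strand there with its 3' end pointing downstream.
Taking the reverse complement of CAGGAGACCC gives GGGTCTCCTG, found at positions 64–73 on the template; the primer anneals here to the top strand with its 3' end pointing upstream.
The product is the template from position 18 through 73 (56 bp).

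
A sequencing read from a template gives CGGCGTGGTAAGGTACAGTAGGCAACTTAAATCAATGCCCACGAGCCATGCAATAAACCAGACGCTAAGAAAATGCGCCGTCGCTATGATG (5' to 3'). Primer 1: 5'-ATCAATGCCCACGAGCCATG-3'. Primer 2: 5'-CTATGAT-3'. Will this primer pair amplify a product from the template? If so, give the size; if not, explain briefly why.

No product — both primers anneal to the same strand and extend in the same direction.

Primer 1 (ATCAATGCCCACGAGCCATG) matches the top strand at positions 31–50 (3' end points downstream).
Primer 2 (CTATGAT) also matches the top strand directly, at positions 84–90 — its reverse complement ATCATAG is not present.
Both primers anneal to the bottom strand with 3' ends pointing the same way, so neither can prime synthesis back toward the other.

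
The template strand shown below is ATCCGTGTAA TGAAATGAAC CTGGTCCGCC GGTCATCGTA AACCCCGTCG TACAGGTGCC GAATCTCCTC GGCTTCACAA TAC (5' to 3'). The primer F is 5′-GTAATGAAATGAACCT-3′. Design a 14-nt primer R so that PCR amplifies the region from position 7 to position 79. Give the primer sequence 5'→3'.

5'-TGTGAAGCCGAGGA-3'

The product's 3' end on the top strand is position 79.
The reverse primer anneals to the top strand over positions 66–79, i.e. to TCCTCGGCTTCACA.
Its sequence written 5'→3' is the reverse complement: TGTGAAGCCGAGGA.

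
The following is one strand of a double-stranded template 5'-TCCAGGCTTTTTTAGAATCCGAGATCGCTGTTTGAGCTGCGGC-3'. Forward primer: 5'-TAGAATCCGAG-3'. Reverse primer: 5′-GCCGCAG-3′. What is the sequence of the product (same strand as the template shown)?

Scanning the template, TAGAATCCGAG occurs at positions 13–23; this primer anneals to the bottom strand there with its 3' end pointing downstream.
Taking the reverse complement of GCCGCAG gives CTGCGGC, found at positions 37–43 on the template; the primer anneals here to the top strand with its 3' end pointing upstream.
The product is the template from position 13 through 43 (31 bp).

5'-TAGAATCCGAGATCGCTGTTTGAGCTGCGGC-3'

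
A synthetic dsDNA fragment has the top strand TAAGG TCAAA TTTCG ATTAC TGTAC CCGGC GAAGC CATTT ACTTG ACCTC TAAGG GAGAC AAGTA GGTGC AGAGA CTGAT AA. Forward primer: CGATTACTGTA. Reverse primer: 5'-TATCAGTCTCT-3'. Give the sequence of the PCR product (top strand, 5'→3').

5'-CGATTACTGTACCCGGCGAAGCCATTTACTTGACCTCTAAGGGAGACAAGTAGGTGCAGAGACTGATA-3'

Scanning the template, CGATTACTGTA occurs at positions 14–24; this primer anneals to the bottom strand there with its 3' end pointing downstream.
Taking the reverse complement of TATCAGTCTCT gives AGAGACTGATA, found at positions 71–81 on the template; the primer anneals here to the top strand with its 3' end pointing upstream.
The product is the template from position 14 through 81 (68 bp).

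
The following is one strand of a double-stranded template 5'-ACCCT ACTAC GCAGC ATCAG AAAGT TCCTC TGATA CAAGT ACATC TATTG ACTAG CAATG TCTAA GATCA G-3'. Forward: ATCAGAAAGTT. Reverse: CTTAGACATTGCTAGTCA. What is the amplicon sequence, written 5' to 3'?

5'-ATCAGAAAGTTCCTCTGATACAAGTACATCTATTGACTAGCAATGTCTAAG-3'

The forward primer matches the template at positions 16–26.
Taking the reverse complement of CTTAGACATTGCTAGTCA gives TGACTAGCAATGTCTAAG, found at positions 49–66 on the template; the primer anneals here to the top strand with its 3' end pointing upstream.
The product is the template from position 16 through 66 (51 bp).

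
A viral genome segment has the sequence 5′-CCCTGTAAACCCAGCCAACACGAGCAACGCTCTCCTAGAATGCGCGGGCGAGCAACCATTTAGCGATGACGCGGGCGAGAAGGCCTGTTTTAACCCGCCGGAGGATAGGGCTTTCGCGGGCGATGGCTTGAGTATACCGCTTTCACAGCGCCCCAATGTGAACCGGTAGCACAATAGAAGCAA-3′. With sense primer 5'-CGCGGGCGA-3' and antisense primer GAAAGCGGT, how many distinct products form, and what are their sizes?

Three products: 102 bp, 75 bp, 30 bp

The forward primer CGCGGGCGA matches the top strand at positions 43–51, 70–78, 115–123.
The reverse primer's reverse complement is ACCGCTTTC, matching at positions 136–144.
Each forward site pairs with the reverse site to give a product ending at position 144: sizes 102, 75, 30 bp.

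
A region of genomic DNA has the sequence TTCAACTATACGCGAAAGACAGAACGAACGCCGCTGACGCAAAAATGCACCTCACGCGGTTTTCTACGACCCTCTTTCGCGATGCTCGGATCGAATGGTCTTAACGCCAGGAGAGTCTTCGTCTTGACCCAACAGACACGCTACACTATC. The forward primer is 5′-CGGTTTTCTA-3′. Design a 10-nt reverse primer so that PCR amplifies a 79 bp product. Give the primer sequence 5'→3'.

The forward primer binds at positions 57–66, so a 79 bp product ends at position 57 + 79 − 1 = 135.
The reverse primer anneals to the top strand over positions 126–135, i.e. to GACCCAACAG.
Its sequence written 5'→3' is the reverse complement: CTGTTGGGTC.

5'-CTGTTGGGTC-3'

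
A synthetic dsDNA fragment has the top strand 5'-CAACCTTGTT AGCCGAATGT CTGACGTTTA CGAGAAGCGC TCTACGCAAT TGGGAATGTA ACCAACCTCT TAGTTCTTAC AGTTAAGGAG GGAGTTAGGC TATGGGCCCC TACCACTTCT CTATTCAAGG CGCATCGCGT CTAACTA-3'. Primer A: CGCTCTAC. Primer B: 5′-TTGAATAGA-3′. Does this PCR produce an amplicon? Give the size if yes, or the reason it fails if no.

Primer A (CGCTCTAC) matches the top strand at positions 38–45; it acts as a forward primer.
Primer B's reverse complement is TCTATTCAA, matching the top strand at positions 120–128; it acts as a reverse primer.
The 3' ends face each other across positions 38–128, giving a 91 bp product.

Yes — a 91 bp product.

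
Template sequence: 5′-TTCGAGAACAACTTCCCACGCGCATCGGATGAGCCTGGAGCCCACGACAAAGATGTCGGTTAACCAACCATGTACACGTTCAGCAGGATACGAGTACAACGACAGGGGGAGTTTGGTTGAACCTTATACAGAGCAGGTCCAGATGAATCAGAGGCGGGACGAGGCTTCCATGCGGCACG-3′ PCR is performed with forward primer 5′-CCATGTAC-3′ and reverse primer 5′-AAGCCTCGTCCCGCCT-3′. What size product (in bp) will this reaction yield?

The forward primer matches the template at positions 68–75.
Taking the reverse complement of AAGCCTCGTCCCGCCT gives AGGCGGGACGAGGCTT, found at positions 152–167 on the template; the primer anneals here to the top strand with its 3' end pointing upstream.
Product length = (reverse-primer end) − (forward-primer start) + 1 = 167 − 68 + 1 = 100 bp.

100 bp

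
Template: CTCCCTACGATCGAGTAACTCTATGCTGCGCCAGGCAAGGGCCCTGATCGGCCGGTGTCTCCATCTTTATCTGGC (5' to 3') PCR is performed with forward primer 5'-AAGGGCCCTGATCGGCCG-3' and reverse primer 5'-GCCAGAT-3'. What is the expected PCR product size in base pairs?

39 bp

Forward primer AAGGGCCCTGATCGGCCG is found on the top strand at positions 37–54.
Taking the reverse complement of GCCAGAT gives ATCTGGC, found at positions 69–75 on the template; the primer anneals here to the top strand with its 3' end pointing upstream.
The product runs from position 37 to position 75, so its length is 75 − 37 + 1 = 39 bp.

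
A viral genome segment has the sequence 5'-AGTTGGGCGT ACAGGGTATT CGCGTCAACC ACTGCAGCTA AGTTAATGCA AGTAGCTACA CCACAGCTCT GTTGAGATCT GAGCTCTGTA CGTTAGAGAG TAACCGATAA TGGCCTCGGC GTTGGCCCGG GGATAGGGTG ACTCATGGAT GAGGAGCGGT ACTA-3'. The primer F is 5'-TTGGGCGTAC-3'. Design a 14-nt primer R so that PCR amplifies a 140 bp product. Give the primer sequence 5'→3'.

The forward primer binds at positions 3–12, so a 140 bp product ends at position 3 + 140 − 1 = 142.
The reverse primer anneals to the top strand over positions 129–142, i.e. to GGGGATAGGGTGAC.
Its sequence written 5'→3' is the reverse complement: GTCACCCTATCCCC.

5'-GTCACCCTATCCCC-3'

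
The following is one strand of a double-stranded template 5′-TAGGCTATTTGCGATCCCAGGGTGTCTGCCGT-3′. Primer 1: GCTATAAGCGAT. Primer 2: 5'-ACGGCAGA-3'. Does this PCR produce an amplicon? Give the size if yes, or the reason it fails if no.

Primer 1 (GCTATAAGCGAT) does not match the top strand, and its reverse complement ATCGCTTATAGC does not match either.
With no annealing site for primer 1, no amplification occurs.

No product — primer 1 has no binding site in the template.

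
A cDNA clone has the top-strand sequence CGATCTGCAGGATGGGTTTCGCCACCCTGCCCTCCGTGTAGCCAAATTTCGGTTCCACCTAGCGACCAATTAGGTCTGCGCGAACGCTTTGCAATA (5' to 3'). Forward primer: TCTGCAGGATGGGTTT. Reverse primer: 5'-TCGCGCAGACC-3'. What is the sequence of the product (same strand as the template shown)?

Forward primer TCTGCAGGATGGGTTT is found on the top strand at positions 4–19.
Reverse complement of the reverse primer: GGTCTGCGCGA. This occurs on the top strand at positions 73–83.
The product is the template from position 4 through 83 (80 bp).

5'-TCTGCAGGATGGGTTTCGCCACCCTGCCCTCCGTGTAGCCAAATTTCGGTTCCACCTAGCGACCAATTAGGTCTGCGCGA-3'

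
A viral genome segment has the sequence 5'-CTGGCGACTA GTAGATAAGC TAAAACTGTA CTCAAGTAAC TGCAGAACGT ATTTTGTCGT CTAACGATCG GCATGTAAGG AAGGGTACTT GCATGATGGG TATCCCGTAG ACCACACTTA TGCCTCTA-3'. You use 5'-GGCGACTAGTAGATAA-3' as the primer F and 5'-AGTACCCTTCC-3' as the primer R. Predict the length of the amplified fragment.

87 bp

Scanning the template, GGCGACTAGTAGATAA occurs at positions 3–18; this primer anneals to the bottom strand there with its 3' end pointing downstream.
Taking the reverse complement of AGTACCCTTCC gives GGAAGGGTACT, found at positions 79–89 on the template; the primer anneals here to the top strand with its 3' end pointing upstream.
The product runs from position 3 to position 89, so its length is 89 − 3 + 1 = 87 bp.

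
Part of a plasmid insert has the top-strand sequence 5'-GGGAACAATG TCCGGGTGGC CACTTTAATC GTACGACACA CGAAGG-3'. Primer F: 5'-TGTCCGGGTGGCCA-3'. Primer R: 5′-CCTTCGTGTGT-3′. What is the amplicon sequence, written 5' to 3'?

5'-TGTCCGGGTGGCCACTTTAATCGTACGACACACGAAGG-3'

Scanning the template, TGTCCGGGTGGCCA occurs at positions 9–22; this primer anneals to the bottom strand there with its 3' end pointing downstream.
The reverse primer's reverse complement is ACACACGAAGG, which matches the template at positions 36–46.
The product is the template from position 9 through 46 (38 bp).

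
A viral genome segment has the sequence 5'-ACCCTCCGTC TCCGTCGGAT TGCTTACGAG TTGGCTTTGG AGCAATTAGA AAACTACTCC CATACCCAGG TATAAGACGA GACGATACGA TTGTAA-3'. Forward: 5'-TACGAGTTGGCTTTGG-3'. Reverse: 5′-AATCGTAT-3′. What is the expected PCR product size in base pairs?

Forward primer TACGAGTTGGCTTTGG is found on the top strand at positions 25–40.
Taking the reverse complement of AATCGTAT gives ATACGATT, found at positions 85–92 on the template; the primer anneals here to the top strand with its 3' end pointing upstream.
Product length = (reverse-primer end) − (forward-primer start) + 1 = 92 − 25 + 1 = 68 bp.

68 bp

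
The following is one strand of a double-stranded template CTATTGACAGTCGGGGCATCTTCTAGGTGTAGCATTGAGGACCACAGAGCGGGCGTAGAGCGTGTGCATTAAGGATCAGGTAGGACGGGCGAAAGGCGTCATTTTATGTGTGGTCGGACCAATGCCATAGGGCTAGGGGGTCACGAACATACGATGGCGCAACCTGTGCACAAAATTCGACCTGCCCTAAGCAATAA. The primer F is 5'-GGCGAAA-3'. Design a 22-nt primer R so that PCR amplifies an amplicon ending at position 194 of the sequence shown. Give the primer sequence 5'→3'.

5'-TTGCTTAGGGCAGGTCGAATTT-3'

The forward primer binds at positions 88–94; the product's 3' end on the top strand is position 194.
The reverse primer anneals to the top strand over positions 173–194, i.e. to AAATTCGACCTGCCCTAAGCAA.
Its sequence written 5'→3' is the reverse complement: TTGCTTAGGGCAGGTCGAATTT.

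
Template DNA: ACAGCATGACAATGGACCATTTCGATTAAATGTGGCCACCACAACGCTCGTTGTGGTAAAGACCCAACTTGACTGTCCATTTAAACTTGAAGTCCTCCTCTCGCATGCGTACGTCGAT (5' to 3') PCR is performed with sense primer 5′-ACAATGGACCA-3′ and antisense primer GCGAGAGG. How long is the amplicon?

96 bp

Scanning the template, ACAATGGACCA occurs at positions 9–19; this primer anneals to the bottom strand there with its 3' end pointing downstream.
Taking the reverse complement of GCGAGAGG gives CCTCTCGC, found at positions 97–104 on the template; the primer anneals here to the top strand with its 3' end pointing upstream.
Product length = (reverse-primer end) − (forward-primer start) + 1 = 104 − 9 + 1 = 96 bp.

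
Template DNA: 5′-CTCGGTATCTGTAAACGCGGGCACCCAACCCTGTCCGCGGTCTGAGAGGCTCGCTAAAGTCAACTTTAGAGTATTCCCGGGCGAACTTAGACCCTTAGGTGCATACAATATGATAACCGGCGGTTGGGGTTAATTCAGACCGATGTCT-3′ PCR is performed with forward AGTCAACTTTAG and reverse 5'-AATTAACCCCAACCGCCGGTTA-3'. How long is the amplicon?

78 bp

The forward primer matches the template at positions 58–69.
Reverse complement of the reverse primer: TAACCGGCGGTTGGGGTTAATT. This occurs on the top strand at positions 114–135.
Product length = (reverse-primer end) − (forward-primer start) + 1 = 135 − 58 + 1 = 78 bp.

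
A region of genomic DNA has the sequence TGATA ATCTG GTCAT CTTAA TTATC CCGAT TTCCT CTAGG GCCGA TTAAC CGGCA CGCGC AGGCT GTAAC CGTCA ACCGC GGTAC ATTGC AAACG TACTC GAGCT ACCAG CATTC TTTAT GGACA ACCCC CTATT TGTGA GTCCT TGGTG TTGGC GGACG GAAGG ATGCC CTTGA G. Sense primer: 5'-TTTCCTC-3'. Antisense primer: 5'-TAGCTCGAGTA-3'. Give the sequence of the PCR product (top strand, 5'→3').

5'-TTTCCTCTAGGGCCGATTAACCGGCACGCGCAGGCTGTAACCGTCAACCGCGGTACATTGCAAACGTACTCGAGCTA-3'

The forward primer matches the template at positions 30–36.
Taking the reverse complement of TAGCTCGAGTA gives TACTCGAGCTA, found at positions 96–106 on the template; the primer anneals here to the top strand with its 3' end pointing upstream.
The product is the template from position 30 through 106 (77 bp).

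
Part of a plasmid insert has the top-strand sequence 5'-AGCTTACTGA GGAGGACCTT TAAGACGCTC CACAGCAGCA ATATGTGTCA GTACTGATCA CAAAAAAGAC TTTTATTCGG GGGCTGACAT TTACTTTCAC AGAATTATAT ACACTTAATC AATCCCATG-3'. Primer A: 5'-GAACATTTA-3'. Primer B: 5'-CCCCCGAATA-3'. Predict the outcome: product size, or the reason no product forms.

No product — primer A has no binding site in the template.

Primer A (GAACATTTA) does not match the top strand, and its reverse complement TAAATGTTC does not match either.
With no annealing site for primer A, no amplification occurs.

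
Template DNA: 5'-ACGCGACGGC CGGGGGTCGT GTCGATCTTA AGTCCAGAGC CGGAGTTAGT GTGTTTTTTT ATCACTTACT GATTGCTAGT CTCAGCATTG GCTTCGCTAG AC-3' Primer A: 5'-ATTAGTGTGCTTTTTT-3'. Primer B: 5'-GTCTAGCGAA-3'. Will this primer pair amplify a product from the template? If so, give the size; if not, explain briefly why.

No product — primer A has no binding site in the template.

Primer A (ATTAGTGTGCTTTTTT) does not match the top strand, and its reverse complement AAAAAAGCACACTAAT does not match either.
With no annealing site for primer A, no amplification occurs.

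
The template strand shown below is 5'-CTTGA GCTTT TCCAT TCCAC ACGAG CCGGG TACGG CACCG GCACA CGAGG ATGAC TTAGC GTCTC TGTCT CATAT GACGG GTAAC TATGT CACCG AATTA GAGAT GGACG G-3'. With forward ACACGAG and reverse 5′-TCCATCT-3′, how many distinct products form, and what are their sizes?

Two products: 90 bp, 66 bp

The forward primer ACACGAG matches the top strand at positions 19–25, 43–49.
The reverse primer's reverse complement is AGATGGA, matching at positions 102–108.
Each forward site pairs with the reverse site to give a product ending at position 108: sizes 90, 66 bp.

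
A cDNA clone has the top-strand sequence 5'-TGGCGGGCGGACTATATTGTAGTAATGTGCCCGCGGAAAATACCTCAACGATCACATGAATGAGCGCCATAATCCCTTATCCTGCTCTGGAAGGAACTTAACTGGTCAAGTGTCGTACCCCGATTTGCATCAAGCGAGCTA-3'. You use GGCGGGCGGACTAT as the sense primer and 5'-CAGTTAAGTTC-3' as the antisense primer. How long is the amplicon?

103 bp

The forward primer matches the template at positions 2–15.
The reverse primer's reverse complement is GAACTTAACTG, which matches the template at positions 94–104.
Amplicon spans positions 2–104: 103 bp.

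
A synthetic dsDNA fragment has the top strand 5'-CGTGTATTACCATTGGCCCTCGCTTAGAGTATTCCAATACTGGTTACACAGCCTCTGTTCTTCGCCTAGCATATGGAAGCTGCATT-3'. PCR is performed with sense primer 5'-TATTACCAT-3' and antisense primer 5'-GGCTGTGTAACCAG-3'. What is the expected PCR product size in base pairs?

The forward primer matches the template at positions 5–13.
The reverse primer's reverse complement is CTGGTTACACAGCC, which matches the template at positions 40–53.
Product length = (reverse-primer end) − (forward-primer start) + 1 = 53 − 5 + 1 = 49 bp.

49 bp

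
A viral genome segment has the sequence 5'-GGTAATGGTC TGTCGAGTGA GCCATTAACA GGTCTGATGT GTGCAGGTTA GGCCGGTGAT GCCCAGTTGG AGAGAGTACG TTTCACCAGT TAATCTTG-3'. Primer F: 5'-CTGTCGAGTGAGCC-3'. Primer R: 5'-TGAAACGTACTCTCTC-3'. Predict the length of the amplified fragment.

76 bp

The forward primer matches the template at positions 10–23.
Reverse complement of the reverse primer: GAGAGAGTACGTTTCA. This occurs on the top strand at positions 70–85.
The product runs from position 10 to position 85, so its length is 85 − 10 + 1 = 76 bp.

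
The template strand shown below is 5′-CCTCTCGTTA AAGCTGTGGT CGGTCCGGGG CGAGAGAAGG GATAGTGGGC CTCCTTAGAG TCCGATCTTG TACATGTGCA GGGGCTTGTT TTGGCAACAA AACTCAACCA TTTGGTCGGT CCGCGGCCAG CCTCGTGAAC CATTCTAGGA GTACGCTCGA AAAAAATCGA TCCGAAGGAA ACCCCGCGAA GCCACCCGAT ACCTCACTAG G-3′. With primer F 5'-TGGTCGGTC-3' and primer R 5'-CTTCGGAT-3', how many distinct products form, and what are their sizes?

Two products: 161 bp, 65 bp

The forward primer TGGTCGGTC matches the top strand at positions 17–25, 113–121.
The reverse primer's reverse complement is ATCCGAAG, matching at positions 170–177.
Each forward site pairs with the reverse site to give a product ending at position 177: sizes 161, 65 bp.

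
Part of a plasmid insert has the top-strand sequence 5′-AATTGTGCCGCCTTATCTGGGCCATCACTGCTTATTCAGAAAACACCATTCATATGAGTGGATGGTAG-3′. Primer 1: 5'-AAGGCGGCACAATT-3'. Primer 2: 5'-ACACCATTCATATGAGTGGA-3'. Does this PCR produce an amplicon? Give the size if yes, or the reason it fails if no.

No product — the primers' 3' ends point away from each other.

Primer 1 (AAGGCGGCACAATT) has reverse complement AATTGTGCCGCCTT, which matches the top strand at positions 1–14; primer 1 anneals to the top strand there with its 3' end pointing upstream toward position 1.
Primer 2 (ACACCATTCATATGAGTGGA) matches the top strand directly at positions 43–62; it anneals to the bottom strand with its 3' end pointing downstream toward position 62.
The 3' ends diverge (primer 1 extends toward position 1, primer 2 toward position 68), so the primers never converge on a shared product.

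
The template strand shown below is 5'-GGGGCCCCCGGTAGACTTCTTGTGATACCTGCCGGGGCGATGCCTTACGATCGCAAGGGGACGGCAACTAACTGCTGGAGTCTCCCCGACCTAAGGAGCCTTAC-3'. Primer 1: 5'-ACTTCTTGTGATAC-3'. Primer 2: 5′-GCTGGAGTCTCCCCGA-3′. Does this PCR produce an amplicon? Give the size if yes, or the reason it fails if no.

Primer 1 (ACTTCTTGTGATAC) matches the top strand at positions 15–28 (3' end points downstream).
Primer 2 (GCTGGAGTCTCCCCGA) also matches the top strand directly, at positions 74–89 — its reverse complement TCGGGGAGACTCCAGC is not present.
Both primers anneal to the bottom strand with 3' ends pointing the same way, so neither can prime synthesis back toward the other.

No product — both primers anneal to the same strand and extend in the same direction.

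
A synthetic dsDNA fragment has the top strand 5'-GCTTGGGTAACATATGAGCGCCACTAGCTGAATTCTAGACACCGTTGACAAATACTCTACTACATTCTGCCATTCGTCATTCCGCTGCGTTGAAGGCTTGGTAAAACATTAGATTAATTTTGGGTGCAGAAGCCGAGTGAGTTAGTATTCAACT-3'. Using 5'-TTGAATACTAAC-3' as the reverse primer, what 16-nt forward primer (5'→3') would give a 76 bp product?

The reverse primer's reverse complement GTTAGTATTCAA matches the template at positions 141–152, so the product ends at position 152.
A 76 bp product then starts at position 152 − 76 + 1 = 77.
The forward primer is identical to the top strand there: TCATTCCGCTGCGTTG.

5'-TCATTCCGCTGCGTTG-3'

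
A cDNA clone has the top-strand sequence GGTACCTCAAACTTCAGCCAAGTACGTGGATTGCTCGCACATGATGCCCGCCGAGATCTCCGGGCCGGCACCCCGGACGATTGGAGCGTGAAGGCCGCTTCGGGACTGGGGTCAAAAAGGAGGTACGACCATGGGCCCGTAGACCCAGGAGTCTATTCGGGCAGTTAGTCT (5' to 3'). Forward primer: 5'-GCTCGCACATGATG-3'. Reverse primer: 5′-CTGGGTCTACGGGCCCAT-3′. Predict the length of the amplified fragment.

The forward primer matches the template at positions 33–46.
Taking the reverse complement of CTGGGTCTACGGGCCCAT gives ATGGGCCCGTAGACCCAG, found at positions 131–148 on the template; the primer anneals here to the top strand with its 3' end pointing upstream.
Amplicon spans positions 33–148: 116 bp.

116 bp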